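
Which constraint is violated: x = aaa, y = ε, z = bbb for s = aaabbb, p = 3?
Violated: |y| > 0

The decomposition x = aaa, y = ε, z = bbb for s = aaabbb with p = 3
violates the constraint: |y| > 0

|y| = 0, but the pumping lemma requires |y| > 0 (y must be non-empty).

Pumping lemma constraints:
1. xyz = s (decomposition is valid)
2. |xy| ≤ p
3. |y| > 0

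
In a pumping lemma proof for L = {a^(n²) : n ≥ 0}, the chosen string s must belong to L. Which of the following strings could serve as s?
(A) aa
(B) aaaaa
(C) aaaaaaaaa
(C) aaaaaaaaa

The pumping lemma is applied to a string s that lies in L, so first check membership of each option:
- (A) aa has length 2, strictly between 1² = 1 and 2² = 4, so it is not in L ✗
- (B) aaaaa has length 5, strictly between 2² = 4 and 3² = 9, so it is not in L ✗
- (C) aaaaaaaaa has length 9 = 3², a perfect square, so it is in L ✓

Only (C) aaaaaaaaa is in L, so it is the only candidate that could play the role of s.
(In a complete proof one picks s in terms of the pumping length p so that |s| ≥ p is guaranteed; a fixed string like aaaaaaaaa illustrates the shape of such an s.)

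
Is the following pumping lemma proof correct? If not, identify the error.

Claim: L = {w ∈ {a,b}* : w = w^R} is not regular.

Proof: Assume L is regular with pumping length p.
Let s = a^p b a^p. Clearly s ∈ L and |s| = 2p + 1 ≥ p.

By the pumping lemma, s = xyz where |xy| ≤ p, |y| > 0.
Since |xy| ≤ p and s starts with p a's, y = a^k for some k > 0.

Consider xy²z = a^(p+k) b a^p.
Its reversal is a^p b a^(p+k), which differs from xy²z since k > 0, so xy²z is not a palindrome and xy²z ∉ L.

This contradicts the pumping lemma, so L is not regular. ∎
The proof is correct.

This proof is valid because:
1. s = a^p b a^p is in L and is chosen in terms of p, so |s| ≥ p holds for every p
2. The decomposition analysis is correct: |xy| ≤ p forces y to lie inside the leading a's
3. The contradiction is valid: a^(p+k) b a^p has more a's before the b than after it, so it is not a palindrome
4. The conclusion follows logically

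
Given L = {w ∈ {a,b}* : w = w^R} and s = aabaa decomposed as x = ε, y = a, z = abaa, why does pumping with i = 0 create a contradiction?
xy⁰z = abaa ∉ L

Pumping with i = 0 replaces y = a by y⁰ = ε:
- Original: s = xyz = aabaa; aabaa reversed is aabaa, the same string, so it is a palindrome and is in L
- Pumped: xy⁰z = ε · ε · abaa = abaa
- abaa reversed is aaba ≠ abaa, so it is not a palindrome and is not in L

The pumping lemma would require xy⁰z ∈ L, so this decomposition yields a contradiction.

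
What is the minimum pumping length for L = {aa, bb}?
p = 3

For a finite language L, the pumping lemma holds vacuously if p > max|s| for s ∈ L.

The longest string in L = {aa, bb} has length 2.
If p = 3, then no string s ∈ L has |s| ≥ p, so the condition is vacuously true.

The minimum pumping length is p = 3.

Why no smaller p works: for any p ≤ 2, the longest string s ∈ L has |s| = 2 ≥ p, so it would
have to be pumpable; but pumping up (i = 2, 3, ...) produces ever longer strings, which cannot all lie in the
finite language L. So the pumping property fails for every p ≤ 2.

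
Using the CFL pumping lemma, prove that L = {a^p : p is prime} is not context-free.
Assume for contradiction that L is context-free, and let p ≥ 1 be the pumping length given by the pumping lemma for CFLs.
Choose a prime q with q ≥ p and let s = a^q. Then s ∈ L and |s| = q ≥ p.
By the CFL pumping lemma, s = uvxyz for some u, v, x, y, z with |vxy| ≤ p, |vy| ≥ 1, and uv^i xy^i z ∈ L for every i ≥ 0.
All symbols are a's, so only lengths matter: let k = |vy|, with 1 ≤ k ≤ p. Then |uv^i xy^i z| = q + (i − 1)k.

Take i = q + 1: the length is q + qk = q(k + 1).
Both factors satisfy q ≥ 2 and k + 1 ≥ 2, so q(k + 1) is composite and uv^(q+1) xy^(q+1) z ∉ L.

This contradicts the CFL pumping lemma, which requires uv^i xy^i z ∈ L for all i ≥ 0.
Hence L = {a^p : p is prime} is not context-free. ∎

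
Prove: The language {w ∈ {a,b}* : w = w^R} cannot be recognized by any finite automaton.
Assume for contradiction that L is regular, and let p ≥ 1 be the pumping length given by the pumping lemma.
Choose s = a^p b a^p. Then s ∈ L (it reads the same in both directions) and |s| = 2p + 1 ≥ p.
By the pumping lemma, s = xyz for some x, y, z with |xy| ≤ p, |y| ≥ 1, and xy^i z ∈ L for every i ≥ 0.
Since |xy| ≤ p and the first p symbols of s are all a's, y = a^k for some k with 1 ≤ k ≤ p.

Take i = 0: xy⁰z = a^(p − k) b a^p.
Its reversal is a^p b a^(p − k). These differ because the block of a's before the unique b has length p − k in one and p in the other, and p − k ≠ p since k ≥ 1. So xy⁰z is not a palindrome, i.e. xy⁰z ∉ L.

This contradicts the pumping lemma, which requires xy^i z ∈ L for all i ≥ 0.
Hence L = {w ∈ {a,b}* : w = w^R} is not regular. ∎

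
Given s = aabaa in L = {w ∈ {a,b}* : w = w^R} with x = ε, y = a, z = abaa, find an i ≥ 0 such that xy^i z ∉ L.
i = 2

xy²z = ε · aa · abaa = aaabaa; aaabaa reversed is aabaaa ≠ aaabaa, so it is not a palindrome and is not in L.
(Other choices also work, e.g. i = 0, 3; only i = 1 is guaranteed to stay in L since xy¹z = s.)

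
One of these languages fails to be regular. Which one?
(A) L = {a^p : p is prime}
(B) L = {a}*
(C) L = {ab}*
(A) {a^p : p is prime}

(A) L = {a^p : p is prime} is NOT regular.

The pumping lemma can be used to prove this:
After pumping, the length becomes composite

The other languages are regular because they can be recognized by finite automata.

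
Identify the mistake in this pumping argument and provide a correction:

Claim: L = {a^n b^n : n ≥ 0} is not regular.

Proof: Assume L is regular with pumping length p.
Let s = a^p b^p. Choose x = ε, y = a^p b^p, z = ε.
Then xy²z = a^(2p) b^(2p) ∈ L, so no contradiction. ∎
Error: The decomposition violates |xy| ≤ p. With y = a^p b^p, |xy| = |y| = 2p > p. (The proof also miscomputes xy²z, which would be a^p b^p a^p b^p rather than a^(2p) b^(2p), and it wrongly treats one harmless decomposition as settling the matter — the prover does not get to choose the decomposition.)

Correction: The pumping lemma requires |xy| ≤ p, and the argument must handle every decomposition satisfying |xy| ≤ p, |y| ≥ 1. Since s starts with p a's, any such y consists only of a's, say y = a^k with k ≥ 1. Then xy²z = a^(p+k) b^p has unequal numbers of a's and b's, so xy²z ∉ L — the required contradiction.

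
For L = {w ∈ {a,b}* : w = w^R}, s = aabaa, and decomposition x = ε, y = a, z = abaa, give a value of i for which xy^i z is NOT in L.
i = 0

xy⁰z = ε · ε · abaa = abaa; abaa reversed is aaba ≠ abaa, so it is not a palindrome and is not in L.
(Other choices also work, e.g. i = 2, 3; only i = 1 is guaranteed to stay in L since xy¹z = s.)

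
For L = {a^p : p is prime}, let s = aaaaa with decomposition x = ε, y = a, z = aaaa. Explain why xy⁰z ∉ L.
xy⁰z = aaaa ∉ L

Pumping with i = 0 replaces y = a by y⁰ = ε:
- Original: s = xyz = aaaaa; aaaaa has length 5, which is prime, so it is in L
- Pumped: xy⁰z = ε · ε · aaaa = aaaa
- aaaa has length 4 = 2 × 2, which is not prime, so it is not in L

The pumping lemma would require xy⁰z ∈ L, so this decomposition yields a contradiction.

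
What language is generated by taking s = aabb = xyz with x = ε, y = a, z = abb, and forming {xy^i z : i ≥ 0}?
{xy^i z : i ≥ 0} = {a^(i+1) b^2 : i ≥ 0} = {abb, aabb, aaabb, ...}

With x = ε, y = a, z = abb: Starting with aabb and pumping the first 'a' (z = abb keeps the second 'a'), we get strings with i+1 a's followed by 2 b's for i = 0, 1, 2, ...; note bb is not produced because z always contributes one a.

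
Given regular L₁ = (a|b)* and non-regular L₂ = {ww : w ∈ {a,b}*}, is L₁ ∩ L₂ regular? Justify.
No — L₁ ∩ L₂ is not regular.

(a|b)* is all strings over {a,b}, so L₁ ∩ L₂ = {ww : w ∈ {a,b}*} = L₂ itself, which is not regular (pump s = a^p b a^p b).

Note that the bare facts "L₁ regular, L₂ non-regular" do not settle the question by themselves: the closure of regular languages under ∪, ∩, complement and difference applies only when BOTH operands are regular. With a non-regular operand the result can come out regular or non-regular depending on the specific languages, so one has to work out L₁ ∩ L₂ for this particular pair, as above.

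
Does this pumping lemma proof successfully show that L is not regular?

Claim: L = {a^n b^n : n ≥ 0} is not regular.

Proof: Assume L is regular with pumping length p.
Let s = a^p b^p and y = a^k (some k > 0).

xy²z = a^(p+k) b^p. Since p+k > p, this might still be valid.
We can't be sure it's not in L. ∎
The proof is INCORRECT.

Error: The conclusion is wrong.
xy²z = a^(p+k) b^p is definitely NOT in L because the number of a's (p+k) ≠ number of b's (p).
The proof incorrectly doubts what is actually a valid contradiction.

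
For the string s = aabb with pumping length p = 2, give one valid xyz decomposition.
x = 'a', y = 'a', z = 'bb'

For s = aabb and p = 2, one valid decomposition is:
- x = 'a' (length 1)
- y = 'a' (length 1)
- z = 'bb' (length 2)

Verification:
- xyz = 'a' + 'a' + 'bb' = aabb ✓
- |xy| = 2 ≤ 2 ✓
- |y| = 1 > 0 ✓

All pumping lemma constraints are satisfied.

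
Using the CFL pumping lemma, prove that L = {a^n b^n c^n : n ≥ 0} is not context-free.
Assume for contradiction that L is context-free, and let p ≥ 1 be the pumping length given by the pumping lemma for CFLs.
Choose s = a^p b^p c^p. Then s ∈ L and |s| = 3p ≥ p.
By the CFL pumping lemma, s = uvxyz for some u, v, x, y, z with |vxy| ≤ p, |vy| ≥ 1, and uv^i xy^i z ∈ L for every i ≥ 0.

Because |vxy| ≤ p, the window vxy cannot contain both an a and a c: any substring of s containing both must include the entire block b^p plus at least one a and one c, so it has length ≥ p + 2 > p.
Hence at least one of the letters a, c does not occur in vy at all.

Take i = 0: the string uxz is obtained from s by deleting |vy| ≥ 1 symbols, so |uxz| = 3p − |vy| < 3p.
But the letter (a or c) that does not occur in vy still occurs exactly p times in uxz. Every string of L with exactly p copies of some letter is a^p b^p c^p, of length 3p. Since |uxz| < 3p, uxz ∉ L.

This contradicts the CFL pumping lemma, which requires uv^i xy^i z ∈ L for all i ≥ 0.
Hence L = {a^n b^n c^n : n ≥ 0} is not context-free. ∎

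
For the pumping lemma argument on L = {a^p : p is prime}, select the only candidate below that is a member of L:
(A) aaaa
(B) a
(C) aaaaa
(C) aaaaa

The pumping lemma is applied to a string s that lies in L, so first check membership of each option:
- (A) aaaa has length 4 = 2 × 2, which is not prime, so it is not in L ✗
- (B) a has length 1, which is not prime, so it is not in L ✗
- (C) aaaaa has length 5, which is prime, so it is in L ✓

Only (C) aaaaa is in L, so it is the only candidate that could play the role of s.
(In a complete proof one picks s in terms of the pumping length p so that |s| ≥ p is guaranteed; a fixed string like aaaaa illustrates the shape of such an s.)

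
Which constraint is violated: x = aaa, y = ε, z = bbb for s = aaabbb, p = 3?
Violated: |y| > 0

The decomposition x = aaa, y = ε, z = bbb for s = aaabbb with p = 3
violates the constraint: |y| > 0

|y| = 0, but the pumping lemma requires |y| > 0 (y must be non-empty).

Pumping lemma constraints:
1. xyz = s (decomposition is valid)
2. |xy| ≤ p
3. |y| > 0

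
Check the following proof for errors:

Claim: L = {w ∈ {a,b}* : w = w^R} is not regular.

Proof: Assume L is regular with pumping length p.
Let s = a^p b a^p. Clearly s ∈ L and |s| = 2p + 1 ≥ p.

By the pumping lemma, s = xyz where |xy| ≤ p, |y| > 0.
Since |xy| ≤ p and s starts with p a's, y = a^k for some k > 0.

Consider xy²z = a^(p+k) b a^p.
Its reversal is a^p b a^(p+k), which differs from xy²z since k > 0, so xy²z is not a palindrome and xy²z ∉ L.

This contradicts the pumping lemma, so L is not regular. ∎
The proof is correct.

This proof is valid because:
1. s = a^p b a^p is in L and is chosen in terms of p, so |s| ≥ p holds for every p
2. The decomposition analysis is correct: |xy| ≤ p forces y to lie inside the leading a's
3. The contradiction is valid: a^(p+k) b a^p has more a's before the b than after it, so it is not a palindrome
4. The conclusion follows logically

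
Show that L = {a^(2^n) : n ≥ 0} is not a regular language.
Assume for contradiction that L is regular, and let p ≥ 1 be the pumping length given by the pumping lemma.
Choose s = a^(2^p). Then s ∈ L and |s| = 2^p ≥ p.
By the pumping lemma, s = xyz for some x, y, z with |xy| ≤ p, |y| ≥ 1, and xy^i z ∈ L for every i ≥ 0.
Here y = a^k for some k with 1 ≤ k ≤ |xy| ≤ p, and p < 2^p.

Take i = 2: |xy²z| = 2^p + k.
Now 2^p < 2^p + k ≤ 2^p + p < 2^p + 2^p = 2^(p+1).
So |xy²z| lies strictly between the consecutive powers of two 2^p and 2^(p+1), hence is not a power of 2, and xy²z ∉ L.

This contradicts the pumping lemma, which requires xy^i z ∈ L for all i ≥ 0.
Hence L = {a^(2^n) : n ≥ 0} is not regular. ∎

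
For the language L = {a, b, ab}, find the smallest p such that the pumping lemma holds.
p = 3

For a finite language L, the pumping lemma holds vacuously if p > max|s| for s ∈ L.

The longest string in L = {a, b, ab} has length 2.
If p = 3, then no string s ∈ L has |s| ≥ p, so the condition is vacuously true.

The minimum pumping length is p = 3.

Why no smaller p works: for any p ≤ 2, the longest string s ∈ L has |s| = 2 ≥ p, so it would
have to be pumpable; but pumping up (i = 2, 3, ...) produces ever longer strings, which cannot all lie in the
finite language L. So the pumping property fails for every p ≤ 2.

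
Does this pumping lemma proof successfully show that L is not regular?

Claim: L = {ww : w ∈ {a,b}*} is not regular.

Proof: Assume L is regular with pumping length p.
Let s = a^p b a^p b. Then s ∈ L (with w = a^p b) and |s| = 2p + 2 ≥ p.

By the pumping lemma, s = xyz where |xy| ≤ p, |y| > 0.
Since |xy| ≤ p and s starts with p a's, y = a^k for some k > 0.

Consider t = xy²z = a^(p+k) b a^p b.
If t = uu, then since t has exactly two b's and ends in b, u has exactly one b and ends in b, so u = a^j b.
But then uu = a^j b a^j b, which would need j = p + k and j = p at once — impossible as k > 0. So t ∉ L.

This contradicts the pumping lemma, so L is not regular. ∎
The proof is correct.

This proof is valid because:
1. s = a^p b a^p b is in L and is chosen in terms of p, so |s| ≥ p holds for every p
2. The decomposition analysis is correct: |xy| ≤ p forces y to lie inside the leading a's
3. The contradiction is valid: the argument shows a^(p+k) b a^p b cannot be split into two equal halves
4. The conclusion follows logically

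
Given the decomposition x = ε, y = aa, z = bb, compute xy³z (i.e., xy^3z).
aaaaaabb

Given x = '', y = 'aa', z = 'bb' and i = 3:

xy^3z = x + y·y·...·y (3 times) + z
       = '' + 'aa'^3 + 'bb'
       = '' + 'aaaaaa' + 'bb'
       = 'aaaaaabb'

The pumped string is 'aaaaaabb' with length 8.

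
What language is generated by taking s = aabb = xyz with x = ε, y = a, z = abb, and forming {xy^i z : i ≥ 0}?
{xy^i z : i ≥ 0} = {a^(i+1) b^2 : i ≥ 0} = {abb, aabb, aaabb, ...}

With x = ε, y = a, z = abb: Starting with aabb and pumping the first 'a' (z = abb keeps the second 'a'), we get strings with i+1 a's followed by 2 b's for i = 0, 1, 2, ...; note bb is not produced because z always contributes one a.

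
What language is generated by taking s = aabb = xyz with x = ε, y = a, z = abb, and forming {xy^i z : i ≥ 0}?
{xy^i z : i ≥ 0} = {a^(i+1) b^2 : i ≥ 0} = {abb, aabb, aaabb, ...}

With x = ε, y = a, z = abb: Starting with aabb and pumping the first 'a' (z = abb keeps the second 'a'), we get strings with i+1 a's followed by 2 b's for i = 0, 1, 2, ...; note bb is not produced because z always contributes one a.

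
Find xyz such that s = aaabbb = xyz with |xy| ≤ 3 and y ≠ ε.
x = 'a', y = 'a', z = 'abbb'

For s = aaabbb and p = 3, one valid decomposition is:
- x = 'a' (length 1)
- y = 'a' (length 1)
- z = 'abbb' (length 4)

Verification:
- xyz = 'a' + 'a' + 'abbb' = aaabbb ✓
- |xy| = 2 ≤ 3 ✓
- |y| = 1 > 0 ✓

All pumping lemma constraints are satisfied.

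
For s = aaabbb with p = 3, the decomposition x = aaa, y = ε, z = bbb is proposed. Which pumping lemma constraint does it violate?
Violated: |y| > 0

The decomposition x = aaa, y = ε, z = bbb for s = aaabbb with p = 3
violates the constraint: |y| > 0

|y| = 0, but the pumping lemma requires |y| > 0 (y must be non-empty).

Pumping lemma constraints:
1. xyz = s (decomposition is valid)
2. |xy| ≤ p
3. |y| > 0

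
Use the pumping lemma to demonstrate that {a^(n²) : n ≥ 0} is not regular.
Assume for contradiction that L is regular, and let p ≥ 1 be the pumping length given by the pumping lemma.
Choose s = a^(p²). Then s ∈ L and |s| = p² ≥ p.
By the pumping lemma, s = xyz for some x, y, z with |xy| ≤ p, |y| ≥ 1, and xy^i z ∈ L for every i ≥ 0.
Here y = a^k for some k with 1 ≤ k ≤ |xy| ≤ p.

Take i = 2: |xy²z| = p² + k.
Now p² < p² + k ≤ p² + p < p² + 2p + 1 = (p + 1)².
So |xy²z| lies strictly between the consecutive squares p² and (p + 1)², hence is not a perfect square, and xy²z ∉ L.

This contradicts the pumping lemma, which requires xy^i z ∈ L for all i ≥ 0.
Hence L = {a^(n²) : n ≥ 0} is not regular. ∎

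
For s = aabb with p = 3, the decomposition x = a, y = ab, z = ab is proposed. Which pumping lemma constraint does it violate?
Violated: xyz = s

The decomposition x = a, y = ab, z = ab for s = aabb with p = 3
violates the constraint: xyz = s

xyz = 'a' + 'ab' + 'ab' = 'aabab' ≠ 'aabb' = s. The decomposition doesn't reconstruct s.

Pumping lemma constraints:
1. xyz = s (decomposition is valid)
2. |xy| ≤ p
3. |y| > 0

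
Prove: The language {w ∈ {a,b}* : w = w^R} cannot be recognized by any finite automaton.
Assume for contradiction that L is regular, and let p ≥ 1 be the pumping length given by the pumping lemma.
Choose s = a^p b a^p. Then s ∈ L (it reads the same in both directions) and |s| = 2p + 1 ≥ p.
By the pumping lemma, s = xyz for some x, y, z with |xy| ≤ p, |y| ≥ 1, and xy^i z ∈ L for every i ≥ 0.
Since |xy| ≤ p and the first p symbols of s are all a's, y = a^k for some k with 1 ≤ k ≤ p.

Take i = 0: xy⁰z = a^(p − k) b a^p.
Its reversal is a^p b a^(p − k). These differ because the block of a's before the unique b has length p − k in one and p in the other, and p − k ≠ p since k ≥ 1. So xy⁰z is not a palindrome, i.e. xy⁰z ∉ L.

This contradicts the pumping lemma, which requires xy^i z ∈ L for all i ≥ 0.
Hence L = {w ∈ {a,b}* : w = w^R} is not regular. ∎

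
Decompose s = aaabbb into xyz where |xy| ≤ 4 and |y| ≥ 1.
x = 'a', y = 'aa', z = 'bbb'

For s = aaabbb and p = 4, one valid decomposition is:
- x = 'a' (length 1)
- y = 'aa' (length 2)
- z = 'bbb' (length 3)

Verification:
- xyz = 'a' + 'aa' + 'bbb' = aaabbb ✓
- |xy| = 3 ≤ 4 ✓
- |y| = 2 > 0 ✓

All pumping lemma constraints are satisfied.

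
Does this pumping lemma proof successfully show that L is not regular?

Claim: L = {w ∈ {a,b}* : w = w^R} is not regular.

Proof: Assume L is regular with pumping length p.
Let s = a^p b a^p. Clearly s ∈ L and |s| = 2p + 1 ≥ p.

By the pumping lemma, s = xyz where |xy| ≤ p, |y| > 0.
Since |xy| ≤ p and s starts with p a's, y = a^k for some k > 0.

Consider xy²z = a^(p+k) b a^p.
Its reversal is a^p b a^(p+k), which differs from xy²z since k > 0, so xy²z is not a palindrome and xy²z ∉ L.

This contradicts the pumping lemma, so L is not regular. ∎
The proof is correct.

This proof is valid because:
1. s = a^p b a^p is in L and is chosen in terms of p, so |s| ≥ p holds for every p
2. The decomposition analysis is correct: |xy| ≤ p forces y to lie inside the leading a's
3. The contradiction is valid: a^(p+k) b a^p has more a's before the b than after it, so it is not a palindrome
4. The conclusion follows logically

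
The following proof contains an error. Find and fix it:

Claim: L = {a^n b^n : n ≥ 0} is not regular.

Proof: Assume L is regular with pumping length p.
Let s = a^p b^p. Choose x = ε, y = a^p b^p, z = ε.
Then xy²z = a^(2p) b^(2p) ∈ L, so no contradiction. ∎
Error: The decomposition violates |xy| ≤ p. With y = a^p b^p, |xy| = |y| = 2p > p. (The proof also miscomputes xy²z, which would be a^p b^p a^p b^p rather than a^(2p) b^(2p), and it wrongly treats one harmless decomposition as settling the matter — the prover does not get to choose the decomposition.)

Correction: The pumping lemma requires |xy| ≤ p, and the argument must handle every decomposition satisfying |xy| ≤ p, |y| ≥ 1. Since s starts with p a's, any such y consists only of a's, say y = a^k with k ≥ 1. Then xy²z = a^(p+k) b^p has unequal numbers of a's and b's, so xy²z ∉ L — the required contradiction.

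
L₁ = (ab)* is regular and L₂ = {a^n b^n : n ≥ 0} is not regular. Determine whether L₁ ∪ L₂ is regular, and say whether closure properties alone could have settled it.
No — L₁ ∪ L₂ is not regular.

Let U = (ab)* ∪ {a^n b^n}. If U were regular, then U ∩ aa*bb* would be regular (closure under intersection with a regular language). But (ab)* ∩ aa*bb* = {ab} and {a^n b^n} ∩ aa*bb* = {a^n b^n : n ≥ 1}, so U ∩ aa*bb* = {a^n b^n : n ≥ 1}, which is not regular. Hence U is not regular.

Note that the bare facts "L₁ regular, L₂ non-regular" do not settle the question by themselves: the closure of regular languages under ∪, ∩, complement and difference applies only when BOTH operands are regular. With a non-regular operand the result can come out regular or non-regular depending on the specific languages, so one has to work out L₁ ∪ L₂ for this particular pair, as above.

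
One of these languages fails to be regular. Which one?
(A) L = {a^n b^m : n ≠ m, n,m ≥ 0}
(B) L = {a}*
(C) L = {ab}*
(A) {a^n b^m : n ≠ m, n,m ≥ 0}

(A) L = {a^n b^m : n ≠ m, n,m ≥ 0} is NOT regular.

The pumping lemma can be used to prove this:
After pumping a's, we can make n = m

The other languages are regular because they can be recognized by finite automata.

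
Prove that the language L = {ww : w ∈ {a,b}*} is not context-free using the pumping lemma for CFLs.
Assume for contradiction that L is context-free, and let p ≥ 1 be the pumping length given by the pumping lemma for CFLs.
Choose s = a^p b^p a^p b^p. Then s ∈ L (take w = a^p b^p) and |s| = 4p ≥ p.
By the CFL pumping lemma, s = uvxyz for some u, v, x, y, z with |vxy| ≤ p, |vy| ≥ 1, and uv^i xy^i z ∈ L for every i ≥ 0.

Write s as four blocks A₁ B₁ A₂ B₂ with A₁ = A₂ = a^p and B₁ = B₂ = b^p. Since |vxy| ≤ p, the window vxy lies inside at most two adjacent blocks. Take i = 0 and let t = uxz, so |t| = 4p − |vy| with 1 ≤ |vy| ≤ p. If |t| is odd, t ∉ L immediately, so assume |vy| is even (hence |vy| ≥ 2) and |t|/2 = 2p − |vy|/2, which satisfies p ≤ |t|/2 ≤ 2p − 1.

Case 1 (vxy inside A₁B₁): t = a^(p−j) b^(p−l) a^p b^p with j + l = |vy|. The second half of t has length < 2p, so it is a suffix of the trailing a^p b^p and ends in b; the first half is a^(p−j) b^(p−l) a^((j+l)/2), which ends in a because (j+l)/2 ≥ 1. The halves differ, so t ∉ L.

Case 2 (vxy inside B₁A₂, straddling the middle): t = a^p b^(p−j) a^(p−l) b^p with j + l = |vy|. If t = ww, then w is a prefix of t of length ≥ p, so w begins with a^p; and w is a suffix of t of length ≥ p, so w ends with b^p. That forces |w| ≥ 2p, contradicting |w| = |t|/2 ≤ 2p − 1. So t ∉ L.

Case 3 (vxy inside A₂B₂): t = a^p b^p a^(p−j) b^(p−l) with j + l = |vy|. The first half of t is a prefix of a^p b^p, so it begins with a; the second half is b^((j+l)/2) a^(p−j) b^(p−l), which begins with b. The halves differ, so t ∉ L.

In every case uv⁰xy⁰z = uxz ∉ L.

This contradicts the CFL pumping lemma, which requires uv^i xy^i z ∈ L for all i ≥ 0.
Hence L = {ww : w ∈ {a,b}*} is not context-free. ∎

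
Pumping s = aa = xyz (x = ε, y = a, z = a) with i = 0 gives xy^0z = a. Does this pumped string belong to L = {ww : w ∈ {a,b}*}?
No

xy⁰z = ε · ε · a = a.
a has odd length 1, so it cannot be written as ww and is not in L.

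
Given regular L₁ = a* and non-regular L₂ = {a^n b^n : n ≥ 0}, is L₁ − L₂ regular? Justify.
Yes — L₁ − L₂ is regular.

The only string of a* that lies in {a^n b^n} is ε, so L₁ − L₂ = a* − {ε} = a⁺ = aa*, which is regular.

Note that the bare facts "L₁ regular, L₂ non-regular" do not settle the question by themselves: the closure of regular languages under ∪, ∩, complement and difference applies only when BOTH operands are regular. With a non-regular operand the result can come out regular or non-regular depending on the specific languages, so one has to work out L₁ − L₂ for this particular pair, as above.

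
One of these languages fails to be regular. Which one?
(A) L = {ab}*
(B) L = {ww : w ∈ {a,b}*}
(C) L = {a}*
(B) {ww : w ∈ {a,b}*}

(B) L = {ww : w ∈ {a,b}*} is NOT regular.

The pumping lemma can be used to prove this:
After pumping, the two halves no longer match

The other languages are regular because they can be recognized by finite automata.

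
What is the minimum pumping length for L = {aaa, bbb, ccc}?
p = 4

For a finite language L, the pumping lemma holds vacuously if p > max|s| for s ∈ L.

The longest string in L = {aaa, bbb, ccc} has length 3.
If p = 4, then no string s ∈ L has |s| ≥ p, so the condition is vacuously true.

The minimum pumping length is p = 4.

Why no smaller p works: for any p ≤ 3, the longest string s ∈ L has |s| = 3 ≥ p, so it would
have to be pumpable; but pumping up (i = 2, 3, ...) produces ever longer strings, which cannot all lie in the
finite language L. So the pumping property fails for every p ≤ 3.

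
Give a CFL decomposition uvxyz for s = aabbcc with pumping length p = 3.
u='aa', v='b', x='b', y='c', z='c'

For s = aabbcc with pumping length p = 3:

One valid decomposition:
- u = 'aa'
- v = 'b'
- x = 'b'
- y = 'c'
- z = 'c'

Verification:
- uvxyz = 'aa' + 'b' + 'b' + 'c' + 'c' = aabbcc ✓
- |vxy| = |'bbc'| = 3 ≤ 3 ✓
- |vy| = |'bc'| = 2 > 0 ✓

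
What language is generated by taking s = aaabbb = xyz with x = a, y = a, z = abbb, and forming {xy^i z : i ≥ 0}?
{xy^i z : i ≥ 0} = {a^(2+i) b^3 : i ≥ 0} = {aabbb, aaabbb, aaaabbb, ...}

With x = a, y = a, z = abbb: Starting with aaabbb and pumping the second 'a', we get strings with 2+i a's followed by 3 b's for i = 0, 1, 2, ...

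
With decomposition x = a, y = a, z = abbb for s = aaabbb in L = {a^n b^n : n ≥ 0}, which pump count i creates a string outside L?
i = 2

xy²z = a · aa · abbb = aaaabbb; aaaabbb has 4 a's and 3 b's; 4 ≠ 3, so it is not in L.
(Other choices also work, e.g. i = 0, 3; only i = 1 is guaranteed to stay in L since xy¹z = s.)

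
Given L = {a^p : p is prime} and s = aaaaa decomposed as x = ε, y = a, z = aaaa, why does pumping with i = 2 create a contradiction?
xy²z = aaaaaa ∉ L

Pumping with i = 2 replaces y = a by y² = aa:
- Original: s = xyz = aaaaa; aaaaa has length 5, which is prime, so it is in L
- Pumped: xy²z = ε · aa · aaaa = aaaaaa
- aaaaaa has length 6 = 2 × 3, which is not prime, so it is not in L

The pumping lemma would require xy²z ∈ L, so this decomposition yields a contradiction.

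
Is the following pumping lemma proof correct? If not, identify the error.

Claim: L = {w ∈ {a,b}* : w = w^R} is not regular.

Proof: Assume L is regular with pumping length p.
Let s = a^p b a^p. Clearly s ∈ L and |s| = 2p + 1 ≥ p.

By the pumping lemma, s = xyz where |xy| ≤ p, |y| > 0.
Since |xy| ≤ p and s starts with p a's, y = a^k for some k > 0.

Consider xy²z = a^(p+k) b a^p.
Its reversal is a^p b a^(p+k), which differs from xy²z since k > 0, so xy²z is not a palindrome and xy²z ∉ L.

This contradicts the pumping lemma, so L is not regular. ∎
The proof is correct.

This proof is valid because:
1. s = a^p b a^p is in L and is chosen in terms of p, so |s| ≥ p holds for every p
2. The decomposition analysis is correct: |xy| ≤ p forces y to lie inside the leading a's
3. The contradiction is valid: a^(p+k) b a^p has more a's before the b than after it, so it is not a palindrome
4. The conclusion follows logically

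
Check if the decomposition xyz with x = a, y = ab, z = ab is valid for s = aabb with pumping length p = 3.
Violated: xyz = s

The decomposition x = a, y = ab, z = ab for s = aabb with p = 3
violates the constraint: xyz = s

xyz = 'a' + 'ab' + 'ab' = 'aabab' ≠ 'aabb' = s. The decomposition doesn't reconstruct s.

Pumping lemma constraints:
1. xyz = s (decomposition is valid)
2. |xy| ≤ p
3. |y| > 0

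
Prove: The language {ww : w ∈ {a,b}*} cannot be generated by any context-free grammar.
Assume for contradiction that L is context-free, and let p ≥ 1 be the pumping length given by the pumping lemma for CFLs.
Choose s = a^p b^p a^p b^p. Then s ∈ L (take w = a^p b^p) and |s| = 4p ≥ p.
By the CFL pumping lemma, s = uvxyz for some u, v, x, y, z with |vxy| ≤ p, |vy| ≥ 1, and uv^i xy^i z ∈ L for every i ≥ 0.

Write s as four blocks A₁ B₁ A₂ B₂ with A₁ = A₂ = a^p and B₁ = B₂ = b^p. Since |vxy| ≤ p, the window vxy lies inside at most two adjacent blocks. Take i = 0 and let t = uxz, so |t| = 4p − |vy| with 1 ≤ |vy| ≤ p. If |t| is odd, t ∉ L immediately, so assume |vy| is even (hence |vy| ≥ 2) and |t|/2 = 2p − |vy|/2, which satisfies p ≤ |t|/2 ≤ 2p − 1.

Case 1 (vxy inside A₁B₁): t = a^(p−j) b^(p−l) a^p b^p with j + l = |vy|. The second half of t has length < 2p, so it is a suffix of the trailing a^p b^p and ends in b; the first half is a^(p−j) b^(p−l) a^((j+l)/2), which ends in a because (j+l)/2 ≥ 1. The halves differ, so t ∉ L.

Case 2 (vxy inside B₁A₂, straddling the middle): t = a^p b^(p−j) a^(p−l) b^p with j + l = |vy|. If t = ww, then w is a prefix of t of length ≥ p, so w begins with a^p; and w is a suffix of t of length ≥ p, so w ends with b^p. That forces |w| ≥ 2p, contradicting |w| = |t|/2 ≤ 2p − 1. So t ∉ L.

Case 3 (vxy inside A₂B₂): t = a^p b^p a^(p−j) b^(p−l) with j + l = |vy|. The first half of t is a prefix of a^p b^p, so it begins with a; the second half is b^((j+l)/2) a^(p−j) b^(p−l), which begins with b. The halves differ, so t ∉ L.

In every case uv⁰xy⁰z = uxz ∉ L.

This contradicts the CFL pumping lemma, which requires uv^i xy^i z ∈ L for all i ≥ 0.
Hence L = {ww : w ∈ {a,b}*} is not context-free. ∎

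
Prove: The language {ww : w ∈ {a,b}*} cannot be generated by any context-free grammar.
Assume for contradiction that L is context-free, and let p ≥ 1 be the pumping length given by the pumping lemma for CFLs.
Choose s = a^p b^p a^p b^p. Then s ∈ L (take w = a^p b^p) and |s| = 4p ≥ p.
By the CFL pumping lemma, s = uvxyz for some u, v, x, y, z with |vxy| ≤ p, |vy| ≥ 1, and uv^i xy^i z ∈ L for every i ≥ 0.

Write s as four blocks A₁ B₁ A₂ B₂ with A₁ = A₂ = a^p and B₁ = B₂ = b^p. Since |vxy| ≤ p, the window vxy lies inside at most two adjacent blocks. Take i = 0 and let t = uxz, so |t| = 4p − |vy| with 1 ≤ |vy| ≤ p. If |t| is odd, t ∉ L immediately, so assume |vy| is even (hence |vy| ≥ 2) and |t|/2 = 2p − |vy|/2, which satisfies p ≤ |t|/2 ≤ 2p − 1.

Case 1 (vxy inside A₁B₁): t = a^(p−j) b^(p−l) a^p b^p with j + l = |vy|. The second half of t has length < 2p, so it is a suffix of the trailing a^p b^p and ends in b; the first half is a^(p−j) b^(p−l) a^((j+l)/2), which ends in a because (j+l)/2 ≥ 1. The halves differ, so t ∉ L.

Case 2 (vxy inside B₁A₂, straddling the middle): t = a^p b^(p−j) a^(p−l) b^p with j + l = |vy|. If t = ww, then w is a prefix of t of length ≥ p, so w begins with a^p; and w is a suffix of t of length ≥ p, so w ends with b^p. That forces |w| ≥ 2p, contradicting |w| = |t|/2 ≤ 2p − 1. So t ∉ L.

Case 3 (vxy inside A₂B₂): t = a^p b^p a^(p−j) b^(p−l) with j + l = |vy|. The first half of t is a prefix of a^p b^p, so it begins with a; the second half is b^((j+l)/2) a^(p−j) b^(p−l), which begins with b. The halves differ, so t ∉ L.

In every case uv⁰xy⁰z = uxz ∉ L.

This contradicts the CFL pumping lemma, which requires uv^i xy^i z ∈ L for all i ≥ 0.
Hence L = {ww : w ∈ {a,b}*} is not context-free. ∎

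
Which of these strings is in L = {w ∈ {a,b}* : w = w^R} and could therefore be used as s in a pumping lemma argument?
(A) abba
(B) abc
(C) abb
(A) abba

The pumping lemma is applied to a string s that lies in L, so first check membership of each option:
- (A) abba reversed is abba, the same string, so it is a palindrome and is in L ✓
- (B) abc reversed is cba ≠ abc, so it is not a palindrome and is not in L ✗
- (C) abb reversed is bba ≠ abb, so it is not a palindrome and is not in L ✗

Only (A) abba is in L, so it is the only candidate that could play the role of s.
(In a complete proof one picks s in terms of the pumping length p so that |s| ≥ p is guaranteed; a fixed string like abba illustrates the shape of such an s.)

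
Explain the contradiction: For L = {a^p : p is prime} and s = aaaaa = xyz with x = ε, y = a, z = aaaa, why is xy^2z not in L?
xy²z = aaaaaa ∉ L

Pumping with i = 2 replaces y = a by y² = aa:
- Original: s = xyz = aaaaa; aaaaa has length 5, which is prime, so it is in L
- Pumped: xy²z = ε · aa · aaaa = aaaaaa
- aaaaaa has length 6 = 2 × 3, which is not prime, so it is not in L

The pumping lemma would require xy²z ∈ L, so this decomposition yields a contradiction.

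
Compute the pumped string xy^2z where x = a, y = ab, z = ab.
aababab

Given x = 'a', y = 'ab', z = 'ab' and i = 2:

xy^2z = x + y·y·...·y (2 times) + z
       = 'a' + 'ab'^2 + 'ab'
       = 'a' + 'abab' + 'ab'
       = 'aababab'

The pumped string is 'aababab' with length 7.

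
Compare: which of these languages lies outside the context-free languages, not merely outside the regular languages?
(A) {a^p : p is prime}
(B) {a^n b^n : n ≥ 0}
(A) {a^p : p is prime}

(A) {a^p : p is prime} requires the CFL pumping lemma.

- {a^n b^n : n ≥ 0} is context-free (but not regular)
  • Can be shown non-regular with the regular pumping lemma
  • After pumping, the number of a's and b's become unequal

- {a^p : p is prime} is NOT context-free
  • Requires the CFL pumping lemma to prove
  • The CFL pumping lemma also fails because prime gaps are unbounded

The CFL pumping lemma is "stronger" in that it can prove non-membership
in the larger class of context-free languages.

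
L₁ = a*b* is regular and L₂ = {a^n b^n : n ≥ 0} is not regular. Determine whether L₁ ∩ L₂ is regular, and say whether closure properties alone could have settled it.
No — L₁ ∩ L₂ is not regular.

Every string a^n b^n already lies in a*b*, so L₁ ∩ L₂ = {a^n b^n : n ≥ 0} = L₂ itself, which is the standard non-regular language (pump s = a^p b^p).

Note that the bare facts "L₁ regular, L₂ non-regular" do not settle the question by themselves: the closure of regular languages under ∪, ∩, complement and difference applies only when BOTH operands are regular. With a non-regular operand the result can come out regular or non-regular depending on the specific languages, so one has to work out L₁ ∩ L₂ for this particular pair, as above.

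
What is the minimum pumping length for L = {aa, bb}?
p = 3

For a finite language L, the pumping lemma holds vacuously if p > max|s| for s ∈ L.

The longest string in L = {aa, bb} has length 2.
If p = 3, then no string s ∈ L has |s| ≥ p, so the condition is vacuously true.

The minimum pumping length is p = 3.

Why no smaller p works: for any p ≤ 2, the longest string s ∈ L has |s| = 2 ≥ p, so it would
have to be pumpable; but pumping up (i = 2, 3, ...) produces ever longer strings, which cannot all lie in the
finite language L. So the pumping property fails for every p ≤ 2.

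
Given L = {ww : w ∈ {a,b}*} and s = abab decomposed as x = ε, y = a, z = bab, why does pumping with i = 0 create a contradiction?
xy⁰z = bab ∉ L

Pumping with i = 0 replaces y = a by y⁰ = ε:
- Original: s = xyz = abab; abab splits into halves ab · ab, which are equal, so it is in L (w = ab)
- Pumped: xy⁰z = ε · ε · bab = bab
- bab has odd length 3, so it cannot be written as ww and is not in L

The pumping lemma would require xy⁰z ∈ L, so this decomposition yields a contradiction.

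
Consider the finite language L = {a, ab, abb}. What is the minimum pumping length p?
p = 4

For a finite language L, the pumping lemma holds vacuously if p > max|s| for s ∈ L.

The longest string in L = {a, ab, abb} has length 3.
If p = 4, then no string s ∈ L has |s| ≥ p, so the condition is vacuously true.

The minimum pumping length is p = 4.

Why no smaller p works: for any p ≤ 3, the longest string s ∈ L has |s| = 3 ≥ p, so it would
have to be pumpable; but pumping up (i = 2, 3, ...) produces ever longer strings, which cannot all lie in the
finite language L. So the pumping property fails for every p ≤ 3.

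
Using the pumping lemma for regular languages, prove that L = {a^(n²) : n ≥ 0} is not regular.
Assume for contradiction that L is regular, and let p ≥ 1 be the pumping length given by the pumping lemma.
Choose s = a^(p²). Then s ∈ L and |s| = p² ≥ p.
By the pumping lemma, s = xyz for some x, y, z with |xy| ≤ p, |y| ≥ 1, and xy^i z ∈ L for every i ≥ 0.
Here y = a^k for some k with 1 ≤ k ≤ |xy| ≤ p.

Take i = 2: |xy²z| = p² + k.
Now p² < p² + k ≤ p² + p < p² + 2p + 1 = (p + 1)².
So |xy²z| lies strictly between the consecutive squares p² and (p + 1)², hence is not a perfect square, and xy²z ∉ L.

This contradicts the pumping lemma, which requires xy^i z ∈ L for all i ≥ 0.
Hence L = {a^(n²) : n ≥ 0} is not regular. ∎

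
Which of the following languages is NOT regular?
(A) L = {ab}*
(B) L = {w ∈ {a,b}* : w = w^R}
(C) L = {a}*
(B) {w ∈ {a,b}* : w = w^R}

(B) L = {w ∈ {a,b}* : w = w^R} is NOT regular.

The pumping lemma can be used to prove this:
After pumping, the string is no longer symmetric

The other languages are regular because they can be recognized by finite automata.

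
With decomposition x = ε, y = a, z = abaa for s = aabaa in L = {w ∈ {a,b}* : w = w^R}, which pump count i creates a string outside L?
i = 2

xy²z = ε · aa · abaa = aaabaa; aaabaa reversed is aabaaa ≠ aaabaa, so it is not a palindrome and is not in L.
(Other choices also work, e.g. i = 0, 3; only i = 1 is guaranteed to stay in L since xy¹z = s.)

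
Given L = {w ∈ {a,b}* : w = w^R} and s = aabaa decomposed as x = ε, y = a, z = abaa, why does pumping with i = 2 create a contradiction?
xy²z = aaabaa ∉ L

Pumping with i = 2 replaces y = a by y² = aa:
- Original: s = xyz = aabaa; aabaa reversed is aabaa, the same string, so it is a palindrome and is in L
- Pumped: xy²z = ε · aa · abaa = aaabaa
- aaabaa reversed is aabaaa ≠ aaabaa, so it is not a palindrome and is not in L

The pumping lemma would require xy²z ∈ L, so this decomposition yields a contradiction.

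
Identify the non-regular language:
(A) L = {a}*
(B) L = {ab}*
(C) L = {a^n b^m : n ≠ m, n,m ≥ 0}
(C) {a^n b^m : n ≠ m, n,m ≥ 0}

(C) L = {a^n b^m : n ≠ m, n,m ≥ 0} is NOT regular.

The pumping lemma can be used to prove this:
After pumping a's, we can make n = m

The other languages are regular because they can be recognized by finite automata.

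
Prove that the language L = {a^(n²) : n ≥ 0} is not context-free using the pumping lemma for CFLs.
Assume for contradiction that L is context-free, and let p ≥ 1 be the pumping length given by the pumping lemma for CFLs.
Choose s = a^(p²). Then s ∈ L and |s| = p² ≥ p.
By the CFL pumping lemma, s = uvxyz for some u, v, x, y, z with |vxy| ≤ p, |vy| ≥ 1, and uv^i xy^i z ∈ L for every i ≥ 0.
All symbols are a's, so only lengths matter: let k = |vy|, with 1 ≤ k ≤ |vxy| ≤ p.

Take i = 2: |uv²xy²z| = p² + k, and p² < p² + k ≤ p² + p < (p + 1)².
So the length lies strictly between consecutive squares and is not a perfect square; uv²xy²z ∉ L.

This contradicts the CFL pumping lemma, which requires uv^i xy^i z ∈ L for all i ≥ 0.
Hence L = {a^(n²) : n ≥ 0} is not context-free. ∎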